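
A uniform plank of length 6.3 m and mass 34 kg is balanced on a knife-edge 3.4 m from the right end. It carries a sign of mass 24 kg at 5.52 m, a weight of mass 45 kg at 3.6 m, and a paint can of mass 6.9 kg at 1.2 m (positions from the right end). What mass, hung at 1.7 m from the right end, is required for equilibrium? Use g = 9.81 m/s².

About the knife-edge (at 3.4 m from the right end):
Beam weight: 34 × 9.81 = 333.5 N down at 3.15 m → arm 0.25 m, τ = 333.5 × 0.25 = 83.38 N·m clockwise.
Sign: 24 × 9.81 = 235.4 N down at 5.52 m → arm 2.12 m, τ = 235.4 × 2.12 = 499 N·m counterclockwise.
Weight: 45 × 9.81 = 441.5 N down at 3.6 m → arm 0.2 m, τ = 441.5 × 0.2 = 88.3 N·m counterclockwise.
Paint can: 6.9 × 9.81 = 67.69 N down at 1.2 m → arm 2.2 m, τ = 67.69 × 2.2 = 148.9 N·m clockwise.
Net moment of known loads = 355 N·m counterclockwise.
An unknown mass m at 1.7 m has arm 1.7 m; its moment is m·g·1.7 clockwise.
For rotational equilibrium, m × 9.81 × 1.7 = 355, so m = 355 / (9.81 × 1.7) = 21.3 kg.

m ≈ 21.3 kg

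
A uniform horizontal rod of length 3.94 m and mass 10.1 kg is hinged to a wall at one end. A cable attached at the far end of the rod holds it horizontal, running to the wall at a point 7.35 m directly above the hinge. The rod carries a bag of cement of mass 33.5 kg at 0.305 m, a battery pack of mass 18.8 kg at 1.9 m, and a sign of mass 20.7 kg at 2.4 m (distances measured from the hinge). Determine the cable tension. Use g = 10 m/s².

T ≈ 333 N

Take moments about the hinge.
Beam weight: 10.1 × 10 = 101 N down at 1.97 m → arm 1.97 m, τ = 101 × 1.97 = 199 N·m clockwise.
Bag of cement: 33.5 × 10 = 335 N down at 0.305 m → arm 0.305 m, τ = 335 × 0.305 = 102.2 N·m clockwise.
Battery pack: 18.8 × 10 = 188 N down at 1.9 m → arm 1.9 m, τ = 188 × 1.9 = 357.2 N·m clockwise.
Sign: 20.7 × 10 = 207 N down at 2.4 m → arm 2.4 m, τ = 207 × 2.4 = 496.8 N·m clockwise.
Total clockwise load moment = 1155 N·m.
The cable tension T acts at 3.94 m; only its component perpendicular to the rod, T sinθ, produces torque. sinθ = h/√(h²+d²) = 7.35/√(7.35²+3.94²) = 0.8814.
For rotational equilibrium, T × 3.94 × 0.8814 = 1155, so T = 1155 / 3.473 = 333 N.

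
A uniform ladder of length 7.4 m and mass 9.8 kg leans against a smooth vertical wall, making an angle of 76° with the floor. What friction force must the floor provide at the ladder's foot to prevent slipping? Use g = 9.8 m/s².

f ≈ 12 N

Taking torques about the foot of the ladder:
Ladder weight 9.8×9.8 = 96.04 N acts at 3.7 m along the ladder; its horizontal arm is 3.7·cos76° = 0.8951 m → τ = 85.97 N·m clockwise.
Wall normal N acts horizontally at the top; its moment arm is the height L sinθ = 7.4·sin76° = 7.18 m, counterclockwise.
For rotational equilibrium, N × 7.18 = 85.97, so N = 12 N.
ΣFx = 0: friction at the foot balances the wall's push, so f = N_wall = 12 N.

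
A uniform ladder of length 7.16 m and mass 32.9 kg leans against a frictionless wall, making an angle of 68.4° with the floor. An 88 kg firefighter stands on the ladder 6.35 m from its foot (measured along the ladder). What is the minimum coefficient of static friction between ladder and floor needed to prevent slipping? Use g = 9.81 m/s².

μ_min ≈ 0.309

Take moments about the foot of the ladder.
Ladder weight 32.9×9.81 = 322.7 N acts at 3.58 m along the ladder; its horizontal arm is 3.58·cos68.4° = 1.318 m → τ = 425.3 N·m clockwise.
Firefighter: 88×9.81 = 863.3 N at 6.35 m → arm 2.338 m → τ = 2018 N·m clockwise.
Wall normal N acts horizontally at the top; its moment arm is the height L sinθ = 7.16·sin68.4° = 6.657 m, counterclockwise.
Setting net torque to zero: N × 6.657 = 2443 → N = 367 N.
ΣFx = 0 ⇒ f = N_wall = 367 N. ΣFy = 0 ⇒ N_floor = 1186 N.
μ_min = f / N_floor = 367 / 1186 = 0.309.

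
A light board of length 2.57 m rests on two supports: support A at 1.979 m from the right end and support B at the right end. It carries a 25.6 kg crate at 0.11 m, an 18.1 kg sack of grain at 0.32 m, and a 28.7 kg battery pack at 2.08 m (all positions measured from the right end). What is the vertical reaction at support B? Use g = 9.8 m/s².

R_B ≈ 371 N

Choose support A as the axis so its reaction then has zero moment arm.
Crate: 25.6 × 9.8 = 250.9 N down at 0.11 m → arm 1.869 m, τ = 250.9 × 1.869 = 468.9 N·m clockwise.
Sack of grain: 18.1 × 9.8 = 177.4 N down at 0.32 m → arm 1.659 m, τ = 177.4 × 1.659 = 294.3 N·m clockwise.
Battery pack: 28.7 × 9.8 = 281.3 N down at 2.08 m → arm 0.101 m, τ = 281.3 × 0.101 = 28.41 N·m counterclockwise.
Net load moment about support A = 734.8 N·m clockwise.
Reaction R at support B is upward at 0 m, arm 1.979 m → moment R × 1.979 counterclockwise.
Στ = 0 ⇒ R × 1.979 = 734.8 ⇒ R = 371 N.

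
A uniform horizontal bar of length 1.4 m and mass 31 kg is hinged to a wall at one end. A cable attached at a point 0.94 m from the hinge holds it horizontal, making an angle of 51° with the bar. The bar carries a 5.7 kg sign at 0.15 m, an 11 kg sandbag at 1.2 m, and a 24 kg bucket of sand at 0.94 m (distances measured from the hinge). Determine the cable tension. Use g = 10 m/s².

Taking torques about the hinge:
Beam weight: 31 × 10 = 310 N down at 0.7 m → arm 0.7 m, τ = 310 × 0.7 = 217 N·m clockwise.
Sign: 5.7 × 10 = 57 N down at 0.15 m → arm 0.15 m, τ = 57 × 0.15 = 8.55 N·m clockwise.
Sandbag: 11 × 10 = 110 N down at 1.2 m → arm 1.2 m, τ = 110 × 1.2 = 132 N·m clockwise.
Bucket of sand: 24 × 10 = 240 N down at 0.94 m → arm 0.94 m, τ = 240 × 0.94 = 225.6 N·m clockwise.
Total clockwise load moment = 583.1 N·m.
The cable tension T acts at 0.94 m; only its component perpendicular to the bar, T sinθ, produces torque. sin 51° = 0.7771.
For rotational equilibrium, T × 0.94 × 0.7771 = 583.1, so T = 583.1 / 0.7305 = 798 N.

T ≈ 798 N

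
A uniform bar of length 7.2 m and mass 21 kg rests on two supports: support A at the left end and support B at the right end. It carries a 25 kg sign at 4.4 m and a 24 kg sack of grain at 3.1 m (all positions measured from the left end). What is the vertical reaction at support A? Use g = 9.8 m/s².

R_A ≈ 332 N

About support B:
Beam weight: 21 × 9.8 = 205.8 N down at 3.6 m → arm 3.6 m, τ = 205.8 × 3.6 = 740.9 N·m counterclockwise.
Sign: 25 × 9.8 = 245 N down at 4.4 m → arm 2.8 m, τ = 245 × 2.8 = 686 N·m counterclockwise.
Sack of grain: 24 × 9.8 = 235.2 N down at 3.1 m → arm 4.1 m, τ = 235.2 × 4.1 = 964.3 N·m counterclockwise.
Net load moment about support B = 2391 N·m counterclockwise.
Reaction R at support A is upward at 0 m, arm 7.2 m → moment R × 7.2 clockwise.
Balancing moments: R × 7.2 = 2391, giving R = 332 N.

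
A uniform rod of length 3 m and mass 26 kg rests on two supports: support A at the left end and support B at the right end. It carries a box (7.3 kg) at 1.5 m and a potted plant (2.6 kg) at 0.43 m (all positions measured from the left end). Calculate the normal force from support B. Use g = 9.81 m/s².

Taking torques about support A:
Beam weight: 26 × 9.81 = 255.1 N down at 1.5 m → arm 1.5 m, τ = 255.1 × 1.5 = 382.6 N·m clockwise.
Box: 7.3 × 9.81 = 71.61 N down at 1.5 m → arm 1.5 m, τ = 71.61 × 1.5 = 107.4 N·m clockwise.
Potted plant: 2.6 × 9.81 = 25.51 N down at 0.43 m → arm 0.43 m, τ = 25.51 × 0.43 = 10.97 N·m clockwise.
Net load moment about support A = 501 N·m clockwise.
Reaction R at support B is upward at 3 m, arm 3 m → moment R × 3 counterclockwise.
Setting net torque to zero: R × 3 = 501 → R = 167 N.

R_B ≈ 167 N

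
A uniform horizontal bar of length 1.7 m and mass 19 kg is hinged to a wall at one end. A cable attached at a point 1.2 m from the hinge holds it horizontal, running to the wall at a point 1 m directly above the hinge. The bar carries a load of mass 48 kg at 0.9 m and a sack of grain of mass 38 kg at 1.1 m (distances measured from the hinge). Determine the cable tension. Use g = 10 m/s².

Take moments about the hinge.
Beam weight: 19 × 10 = 190 N down at 0.85 m → arm 0.85 m, τ = 190 × 0.85 = 161.5 N·m clockwise.
Load: 48 × 10 = 480 N down at 0.9 m → arm 0.9 m, τ = 480 × 0.9 = 432 N·m clockwise.
Sack of grain: 38 × 10 = 380 N down at 1.1 m → arm 1.1 m, τ = 380 × 1.1 = 418 N·m clockwise.
Total clockwise load moment = 1012 N·m.
The cable tension T acts at 1.2 m; only its component perpendicular to the bar, T sinθ, produces torque. sinθ = h/√(h²+d²) = 1/√(1²+1.2²) = 0.6402.
Στ = 0 ⇒ T × 1.2 × 0.6402 = 1012 ⇒ T = 1012 / 0.7682 = 1320 N.

T ≈ 1320 N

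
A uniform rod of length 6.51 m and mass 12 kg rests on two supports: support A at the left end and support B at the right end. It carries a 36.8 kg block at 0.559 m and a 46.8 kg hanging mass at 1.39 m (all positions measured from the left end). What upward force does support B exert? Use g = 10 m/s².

R_B ≈ 192 N

Choose support A as the axis so its reaction then has zero moment arm.
Beam weight: 12 × 10 = 120 N down at 3.255 m → arm 3.255 m, τ = 120 × 3.255 = 390.6 N·m clockwise.
Block: 36.8 × 10 = 368 N down at 0.559 m → arm 0.559 m, τ = 368 × 0.559 = 205.7 N·m clockwise.
Hanging mass: 46.8 × 10 = 468 N down at 1.39 m → arm 1.39 m, τ = 468 × 1.39 = 650.5 N·m clockwise.
Net load moment about support A = 1247 N·m clockwise.
Reaction R at support B is upward at 6.51 m, arm 6.51 m → moment R × 6.51 counterclockwise.
For rotational equilibrium, R × 6.51 = 1247, so R = 192 N.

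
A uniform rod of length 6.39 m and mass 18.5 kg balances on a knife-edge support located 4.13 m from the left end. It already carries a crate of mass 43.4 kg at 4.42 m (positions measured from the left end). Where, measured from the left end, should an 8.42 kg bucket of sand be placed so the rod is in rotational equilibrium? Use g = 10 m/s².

Choose the knife-edge support (at 4.13 m from the left end) as the axis so the support reaction has zero arm there.
Beam weight: 18.5 × 10 = 185 N down at 3.195 m → arm 0.935 m, τ = 185 × 0.935 = 173 N·m counterclockwise.
Crate: 43.4 × 10 = 434 N down at 4.42 m → arm 0.29 m, τ = 434 × 0.29 = 125.9 N·m clockwise.
Net moment of existing loads = 47.1 N·m counterclockwise.
The bucket of sand weighs 8.42 × 10 = 84.2 N and must supply an equal clockwise moment, so its lever arm about the knife-edge support is 47.1 / 84.2 = 0.559 m.
That puts it at 4.13 + 0.559 = 4.69 m from the left end.

x ≈ 4.69 m from the left end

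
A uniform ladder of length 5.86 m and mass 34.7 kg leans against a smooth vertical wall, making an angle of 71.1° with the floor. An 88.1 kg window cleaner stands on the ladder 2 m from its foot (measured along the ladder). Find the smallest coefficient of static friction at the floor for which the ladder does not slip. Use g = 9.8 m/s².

μ_min ≈ 0.132

Choose the foot of the ladder as the axis so the floor normal and friction both act there and drop out.
Ladder weight 34.7×9.8 = 340.1 N acts at 2.93 m along the ladder; its horizontal arm is 2.93·cos71.1° = 0.9491 m → τ = 322.8 N·m clockwise.
Window cleaner: 88.1×9.8 = 863.4 N at 2 m → arm 0.6478 m → τ = 559.3 N·m clockwise.
Wall normal N acts horizontally at the top; its moment arm is the height L sinθ = 5.86·sin71.1° = 5.544 m, counterclockwise.
Balancing moments: N × 5.544 = 882.1, giving N = 159.1 N.
ΣFx = 0 ⇒ f = N_wall = 159.1 N. ΣFy = 0 ⇒ N_floor = 1204 N.
μ_min = f / N_floor = 159.1 / 1204 = 0.132.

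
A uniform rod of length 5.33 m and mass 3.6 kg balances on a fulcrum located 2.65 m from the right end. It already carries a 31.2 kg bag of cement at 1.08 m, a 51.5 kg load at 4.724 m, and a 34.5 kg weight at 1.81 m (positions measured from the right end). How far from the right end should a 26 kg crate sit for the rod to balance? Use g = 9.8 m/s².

x ≈ 1.54 m from the right end

About the fulcrum (at 2.65 m from the right end):
Beam weight: 3.6 × 9.8 = 35.28 N down at 2.665 m → arm 0.015 m, τ = 35.28 × 0.015 = 0.5292 N·m counterclockwise.
Bag of cement: 31.2 × 9.8 = 305.8 N down at 1.08 m → arm 1.57 m, τ = 305.8 × 1.57 = 480.1 N·m clockwise.
Load: 51.5 × 9.8 = 504.7 N down at 4.724 m → arm 2.074 m, τ = 504.7 × 2.074 = 1047 N·m counterclockwise.
Weight: 34.5 × 9.8 = 338.1 N down at 1.81 m → arm 0.84 m, τ = 338.1 × 0.84 = 284 N·m clockwise.
Net moment of existing loads = 283.4 N·m counterclockwise.
The crate weighs 26 × 9.8 = 254.8 N and must supply an equal clockwise moment, so its lever arm about the fulcrum is 283.4 / 254.8 = 1.11 m.
That puts it at 2.65 − 1.11 = 1.54 m from the right end.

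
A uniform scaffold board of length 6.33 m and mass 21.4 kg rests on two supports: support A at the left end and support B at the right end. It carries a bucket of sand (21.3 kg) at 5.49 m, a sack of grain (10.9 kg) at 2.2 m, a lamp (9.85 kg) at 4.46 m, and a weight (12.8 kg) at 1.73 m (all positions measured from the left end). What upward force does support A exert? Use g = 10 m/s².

R_A ≈ 328 N

Take moments about support B.
Beam weight: 21.4 × 10 = 214 N down at 3.165 m → arm 3.165 m, τ = 214 × 3.165 = 677.3 N·m counterclockwise.
Bucket of sand: 21.3 × 10 = 213 N down at 5.49 m → arm 0.84 m, τ = 213 × 0.84 = 178.9 N·m counterclockwise.
Sack of grain: 10.9 × 10 = 109 N down at 2.2 m → arm 4.13 m, τ = 109 × 4.13 = 450.2 N·m counterclockwise.
Lamp: 9.85 × 10 = 98.5 N down at 4.46 m → arm 1.87 m, τ = 98.5 × 1.87 = 184.2 N·m counterclockwise.
Weight: 12.8 × 10 = 128 N down at 1.73 m → arm 4.6 m, τ = 128 × 4.6 = 588.8 N·m counterclockwise.
Net load moment about support B = 2079 N·m counterclockwise.
Reaction R at support A is upward at 0 m, arm 6.33 m → moment R × 6.33 clockwise.
Balancing moments: R × 6.33 = 2079, giving R = 328 N.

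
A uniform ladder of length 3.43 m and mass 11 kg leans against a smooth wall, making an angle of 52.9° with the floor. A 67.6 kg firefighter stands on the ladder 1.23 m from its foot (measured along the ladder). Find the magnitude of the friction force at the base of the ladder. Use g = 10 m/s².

Take moments about the foot of the ladder.
Ladder weight 11×10 = 110 N acts at 1.715 m along the ladder; its horizontal arm is 1.715·cos52.9° = 1.035 m → τ = 113.8 N·m clockwise.
Firefighter: 67.6×10 = 676 N at 1.23 m → arm 0.7419 m → τ = 501.5 N·m clockwise.
Wall normal N acts horizontally at the top; its moment arm is the height L sinθ = 3.43·sin52.9° = 2.736 m, counterclockwise.
Στ = 0 ⇒ N × 2.736 = 615.3 ⇒ N = 225 N.
ΣFx = 0: friction at the foot balances the wall's push, so f = N_wall = 225 N.

f ≈ 225 N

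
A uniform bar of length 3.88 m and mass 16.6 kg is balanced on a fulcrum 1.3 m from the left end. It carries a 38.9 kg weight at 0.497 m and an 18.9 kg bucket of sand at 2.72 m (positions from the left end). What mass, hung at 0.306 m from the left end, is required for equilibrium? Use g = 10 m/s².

Take moments about the fulcrum (at 1.3 m from the left end).
Beam weight: 16.6 × 10 = 166 N down at 1.94 m → arm 0.64 m, τ = 166 × 0.64 = 106.2 N·m clockwise.
Weight: 38.9 × 10 = 389 N down at 0.497 m → arm 0.803 m, τ = 389 × 0.803 = 312.4 N·m counterclockwise.
Bucket of sand: 18.9 × 10 = 189 N down at 2.72 m → arm 1.42 m, τ = 189 × 1.42 = 268.4 N·m clockwise.
Net moment of known loads = 62.2 N·m clockwise.
An unknown mass m at 0.306 m has arm 0.994 m; its moment is m·g·0.994 counterclockwise.
For rotational equilibrium, m × 10 × 0.994 = 62.2, so m = 62.2 / (10 × 0.994) = 6.26 kg.

m ≈ 6.26 kg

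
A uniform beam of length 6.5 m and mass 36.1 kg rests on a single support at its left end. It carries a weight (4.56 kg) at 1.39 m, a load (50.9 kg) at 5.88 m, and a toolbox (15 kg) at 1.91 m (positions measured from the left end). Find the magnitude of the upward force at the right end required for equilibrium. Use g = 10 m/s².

F ≈ 695 N

About the left end:
Beam weight: 36.1 × 10 = 361 N down at 3.25 m → arm 3.25 m, τ = 361 × 3.25 = 1173 N·m clockwise.
Weight: 4.56 × 10 = 45.6 N down at 1.39 m → arm 1.39 m, τ = 45.6 × 1.39 = 63.38 N·m clockwise.
Load: 50.9 × 10 = 509 N down at 5.88 m → arm 5.88 m, τ = 509 × 5.88 = 2993 N·m clockwise.
Toolbox: 15 × 10 = 150 N down at 1.91 m → arm 1.91 m, τ = 150 × 1.91 = 286.5 N·m clockwise.
Net moment of the loads = 4516 N·m clockwise.
The upward force F acts at the right end, arm 6.5 m, giving F × 6.5 counterclockwise.
Balancing moments: F × 6.5 = 4516, giving F = 4516 / 6.5 = 695 N.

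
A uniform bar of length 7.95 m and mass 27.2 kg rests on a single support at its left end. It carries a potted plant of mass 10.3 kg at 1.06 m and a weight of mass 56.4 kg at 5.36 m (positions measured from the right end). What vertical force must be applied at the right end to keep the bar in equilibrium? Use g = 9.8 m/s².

F ≈ 401 N

Choose the left end as the axis so the unknown pivot reaction has zero arm there.
Beam weight: 27.2 × 9.8 = 266.6 N down at 3.975 m → arm 3.975 m, τ = 266.6 × 3.975 = 1060 N·m clockwise.
Potted plant: 10.3 × 9.8 = 100.9 N down at 1.06 m → arm 6.89 m, τ = 100.9 × 6.89 = 695.2 N·m clockwise.
Weight: 56.4 × 9.8 = 552.7 N down at 5.36 m → arm 2.59 m, τ = 552.7 × 2.59 = 1431 N·m clockwise.
Net moment of the loads = 3186 N·m clockwise.
The upward force F acts at the right end, arm 7.95 m, giving F × 7.95 counterclockwise.
For rotational equilibrium, F × 7.95 = 3186, so F = 3186 / 7.95 = 401 N.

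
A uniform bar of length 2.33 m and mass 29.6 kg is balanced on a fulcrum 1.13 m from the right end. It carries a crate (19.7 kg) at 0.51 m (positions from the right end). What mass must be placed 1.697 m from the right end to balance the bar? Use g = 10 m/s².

About the fulcrum (at 1.13 m from the right end):
Beam weight: 29.6 × 10 = 296 N down at 1.165 m → arm 0.035 m, τ = 296 × 0.035 = 10.36 N·m counterclockwise.
Crate: 19.7 × 10 = 197 N down at 0.51 m → arm 0.62 m, τ = 197 × 0.62 = 122.1 N·m clockwise.
Net moment of known loads = 111.7 N·m clockwise.
An unknown mass m at 1.697 m has arm 0.567 m; its moment is m·g·0.567 counterclockwise.
For rotational equilibrium, m × 10 × 0.567 = 111.7, so m = 111.7 / (10 × 0.567) = 19.7 kg.

m ≈ 19.7 kg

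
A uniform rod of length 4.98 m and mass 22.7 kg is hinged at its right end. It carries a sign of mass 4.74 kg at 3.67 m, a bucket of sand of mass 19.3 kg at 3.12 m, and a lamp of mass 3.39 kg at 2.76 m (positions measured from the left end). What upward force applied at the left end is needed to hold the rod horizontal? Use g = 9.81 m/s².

F ≈ 209 N

Taking torques about the right end:
Beam weight: 22.7 × 9.81 = 222.7 N down at 2.49 m → arm 2.49 m, τ = 222.7 × 2.49 = 554.5 N·m counterclockwise.
Sign: 4.74 × 9.81 = 46.5 N down at 3.67 m → arm 1.31 m, τ = 46.5 × 1.31 = 60.91 N·m counterclockwise.
Bucket of sand: 19.3 × 9.81 = 189.3 N down at 3.12 m → arm 1.86 m, τ = 189.3 × 1.86 = 352.1 N·m counterclockwise.
Lamp: 3.39 × 9.81 = 33.26 N down at 2.76 m → arm 2.22 m, τ = 33.26 × 2.22 = 73.84 N·m counterclockwise.
Net moment of the loads = 1041 N·m counterclockwise.
The upward force F acts at the left end, arm 4.98 m, giving F × 4.98 clockwise.
Στ = 0 ⇒ F × 4.98 = 1041 ⇒ F = 1041 / 4.98 = 209 N.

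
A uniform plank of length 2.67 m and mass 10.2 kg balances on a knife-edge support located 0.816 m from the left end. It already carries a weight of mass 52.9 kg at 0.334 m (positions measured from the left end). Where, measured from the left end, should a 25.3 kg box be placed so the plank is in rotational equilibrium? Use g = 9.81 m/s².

x ≈ 1.61 m from the left end

About the knife-edge support (at 0.816 m from the left end):
Beam weight: 10.2 × 9.81 = 100.1 N down at 1.335 m → arm 0.519 m, τ = 100.1 × 0.519 = 51.95 N·m clockwise.
Weight: 52.9 × 9.81 = 518.9 N down at 0.334 m → arm 0.482 m, τ = 518.9 × 0.482 = 250.1 N·m counterclockwise.
Net moment of existing loads = 198.1 N·m counterclockwise.
The box weighs 25.3 × 9.81 = 248.2 N and must supply an equal clockwise moment, so its lever arm about the knife-edge support is 198.1 / 248.2 = 0.798 m.
That puts it at 0.816 + 0.798 = 1.61 m from the left end.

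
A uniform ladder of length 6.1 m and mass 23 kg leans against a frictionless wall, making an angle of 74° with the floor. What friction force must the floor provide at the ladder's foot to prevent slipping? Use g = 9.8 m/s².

f ≈ 32.3 N

Sum moments about the foot of the ladder (the floor normal and friction both act there and drop out).
Ladder weight 23×9.8 = 225.4 N acts at 3.05 m along the ladder; its horizontal arm is 3.05·cos74° = 0.8407 m → τ = 189.5 N·m clockwise.
Wall normal N acts horizontally at the top; its moment arm is the height L sinθ = 6.1·sin74° = 5.864 m, counterclockwise.
Setting net torque to zero: N × 5.864 = 189.5 → N = 32.3 N.
ΣFx = 0: friction at the foot balances the wall's push, so f = N_wall = 32.3 N.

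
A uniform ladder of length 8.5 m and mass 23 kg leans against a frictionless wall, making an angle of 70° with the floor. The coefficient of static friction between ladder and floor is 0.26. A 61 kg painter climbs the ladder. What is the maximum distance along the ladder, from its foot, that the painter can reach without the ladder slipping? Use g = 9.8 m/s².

d ≈ 6.76 m

Taking torques about the foot of the ladder:
Ladder weight 23×9.8 = 225.4 N acts at 4.25 m along the ladder; its horizontal arm is 4.25·cos70° = 1.454 m → τ = 327.7 N·m clockwise.
Painter weight 61×9.8 = 597.8 N at distance d → arm d·cos70° → τ = 597.8·d·0.342 clockwise.
Wall normal N at the top has arm L sinθ = 7.987 m counterclockwise, so Στ = 0 gives N·7.987 = 327.7 + 204.4·d.
ΣFy = 0 ⇒ N_floor = 823.2 N, so the maximum friction is μ_s·N_floor = 0.26×823.2 = 214 N. ΣFx = 0 ⇒ N_wall = f, so at the slipping point N = 214 N.
Substituting: 214×7.987 = 327.7 + 204.4·d ⇒ d = (1709 − 327.7) / 204.4 = 6.76 m.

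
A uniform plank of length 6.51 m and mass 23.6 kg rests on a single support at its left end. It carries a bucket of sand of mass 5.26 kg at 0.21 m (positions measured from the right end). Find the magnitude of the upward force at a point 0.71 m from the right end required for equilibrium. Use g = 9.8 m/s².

Taking torques about the left end:
Beam weight: 23.6 × 9.8 = 231.3 N down at 3.255 m → arm 3.255 m, τ = 231.3 × 3.255 = 752.9 N·m clockwise.
Bucket of sand: 5.26 × 9.8 = 51.55 N down at 0.21 m → arm 6.3 m, τ = 51.55 × 6.3 = 324.8 N·m clockwise.
Net moment of the loads = 1078 N·m clockwise.
The upward force F acts at a point 0.71 m from the right end, arm 5.8 m, giving F × 5.8 counterclockwise.
For rotational equilibrium, F × 5.8 = 1078, so F = 1078 / 5.8 = 186 N.

F ≈ 186 N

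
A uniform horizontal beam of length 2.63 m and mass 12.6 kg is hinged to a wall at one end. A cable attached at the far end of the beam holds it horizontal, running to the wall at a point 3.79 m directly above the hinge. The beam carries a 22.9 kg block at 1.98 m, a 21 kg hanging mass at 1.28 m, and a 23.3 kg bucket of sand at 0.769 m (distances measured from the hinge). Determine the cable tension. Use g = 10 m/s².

T ≈ 494 N

Choose the hinge as the axis so the unknown hinge reaction has zero arm there.
Beam weight: 12.6 × 10 = 126 N down at 1.315 m → arm 1.315 m, τ = 126 × 1.315 = 165.7 N·m clockwise.
Block: 22.9 × 10 = 229 N down at 1.98 m → arm 1.98 m, τ = 229 × 1.98 = 453.4 N·m clockwise.
Hanging mass: 21 × 10 = 210 N down at 1.28 m → arm 1.28 m, τ = 210 × 1.28 = 268.8 N·m clockwise.
Bucket of sand: 23.3 × 10 = 233 N down at 0.769 m → arm 0.769 m, τ = 233 × 0.769 = 179.2 N·m clockwise.
Total clockwise load moment = 1067 N·m.
The cable tension T acts at 2.63 m; only its component perpendicular to the beam, T sinθ, produces torque. sinθ = h/√(h²+d²) = 3.79/√(3.79²+2.63²) = 0.8216.
Setting net torque to zero: T × 2.63 × 0.8216 = 1067 → T = 1067 / 2.161 = 494 N.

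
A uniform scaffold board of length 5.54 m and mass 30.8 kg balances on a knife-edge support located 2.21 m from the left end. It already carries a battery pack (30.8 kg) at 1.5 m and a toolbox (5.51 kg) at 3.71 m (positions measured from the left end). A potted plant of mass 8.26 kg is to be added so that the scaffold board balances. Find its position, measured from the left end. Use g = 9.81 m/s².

Taking torques about the knife-edge support (at 2.21 m from the left end):
Beam weight: 30.8 × 9.81 = 302.1 N down at 2.77 m → arm 0.56 m, τ = 302.1 × 0.56 = 169.2 N·m clockwise.
Battery pack: 30.8 × 9.81 = 302.1 N down at 1.5 m → arm 0.71 m, τ = 302.1 × 0.71 = 214.5 N·m counterclockwise.
Toolbox: 5.51 × 9.81 = 54.05 N down at 3.71 m → arm 1.5 m, τ = 54.05 × 1.5 = 81.07 N·m clockwise.
Net moment of existing loads = 35.77 N·m clockwise.
The potted plant weighs 8.26 × 9.81 = 81.03 N and must supply an equal counterclockwise moment, so its lever arm about the knife-edge support is 35.77 / 81.03 = 0.441 m.
That puts it at 2.21 − 0.441 = 1.77 m from the left end.

x ≈ 1.77 m from the left end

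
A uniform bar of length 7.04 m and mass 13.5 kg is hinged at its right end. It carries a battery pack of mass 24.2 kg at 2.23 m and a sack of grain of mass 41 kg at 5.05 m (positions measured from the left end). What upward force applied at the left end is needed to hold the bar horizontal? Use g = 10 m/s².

About the right end:
Beam weight: 13.5 × 10 = 135 N down at 3.52 m → arm 3.52 m, τ = 135 × 3.52 = 475.2 N·m counterclockwise.
Battery pack: 24.2 × 10 = 242 N down at 2.23 m → arm 4.81 m, τ = 242 × 4.81 = 1164 N·m counterclockwise.
Sack of grain: 41 × 10 = 410 N down at 5.05 m → arm 1.99 m, τ = 410 × 1.99 = 815.9 N·m counterclockwise.
Net moment of the loads = 2455 N·m counterclockwise.
The upward force F acts at the left end, arm 7.04 m, giving F × 7.04 clockwise.
Στ = 0 ⇒ F × 7.04 = 2455 ⇒ F = 2455 / 7.04 = 349 N.

F ≈ 349 N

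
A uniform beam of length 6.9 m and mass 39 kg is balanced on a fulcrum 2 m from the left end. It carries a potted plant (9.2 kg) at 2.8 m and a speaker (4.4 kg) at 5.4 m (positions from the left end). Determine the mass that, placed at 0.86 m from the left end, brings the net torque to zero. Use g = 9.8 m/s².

m ≈ 69.2 kg

Taking torques about the fulcrum (at 2 m from the left end):
Beam weight: 39 × 9.8 = 382.2 N down at 3.45 m → arm 1.45 m, τ = 382.2 × 1.45 = 554.2 N·m clockwise.
Potted plant: 9.2 × 9.8 = 90.16 N down at 2.8 m → arm 0.8 m, τ = 90.16 × 0.8 = 72.13 N·m clockwise.
Speaker: 4.4 × 9.8 = 43.12 N down at 5.4 m → arm 3.4 m, τ = 43.12 × 3.4 = 146.6 N·m clockwise.
Net moment of known loads = 772.9 N·m clockwise.
An unknown mass m at 0.86 m has arm 1.14 m; its moment is m·g·1.14 counterclockwise.
Setting net torque to zero: m × 9.8 × 1.14 = 772.9 → m = 772.9 / (9.8 × 1.14) = 69.2 kg.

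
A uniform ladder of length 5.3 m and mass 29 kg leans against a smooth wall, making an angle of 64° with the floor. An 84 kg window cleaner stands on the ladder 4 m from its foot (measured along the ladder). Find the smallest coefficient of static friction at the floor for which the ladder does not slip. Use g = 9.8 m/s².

μ_min ≈ 0.336

About the foot of the ladder:
Ladder weight 29×9.8 = 284.2 N acts at 2.65 m along the ladder; its horizontal arm is 2.65·cos64° = 1.162 m → τ = 330.2 N·m clockwise.
Window cleaner: 84×9.8 = 823.2 N at 4 m → arm 1.753 m → τ = 1443 N·m clockwise.
Wall normal N acts horizontally at the top; its moment arm is the height L sinθ = 5.3·sin64° = 4.764 m, counterclockwise.
Στ = 0 ⇒ N × 4.764 = 1773 ⇒ N = 372.2 N.
ΣFx = 0 ⇒ f = N_wall = 372.2 N. ΣFy = 0 ⇒ N_floor = 1107 N.
μ_min = f / N_floor = 372.2 / 1107 = 0.336.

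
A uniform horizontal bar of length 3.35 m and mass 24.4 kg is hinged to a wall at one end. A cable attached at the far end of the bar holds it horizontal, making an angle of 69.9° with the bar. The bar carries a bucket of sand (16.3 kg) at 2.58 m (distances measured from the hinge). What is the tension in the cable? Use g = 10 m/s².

T ≈ 264 N

Sum moments about the hinge (the unknown hinge reaction has zero arm there).
Beam weight: 24.4 × 10 = 244 N down at 1.675 m → arm 1.675 m, τ = 244 × 1.675 = 408.7 N·m clockwise.
Bucket of sand: 16.3 × 10 = 163 N down at 2.58 m → arm 2.58 m, τ = 163 × 2.58 = 420.5 N·m clockwise.
Total clockwise load moment = 829.2 N·m.
The cable tension T acts at 3.35 m; only its component perpendicular to the bar, T sinθ, produces torque. sin 69.9° = 0.9391.
For rotational equilibrium, T × 3.35 × 0.9391 = 829.2, so T = 829.2 / 3.146 = 264 N.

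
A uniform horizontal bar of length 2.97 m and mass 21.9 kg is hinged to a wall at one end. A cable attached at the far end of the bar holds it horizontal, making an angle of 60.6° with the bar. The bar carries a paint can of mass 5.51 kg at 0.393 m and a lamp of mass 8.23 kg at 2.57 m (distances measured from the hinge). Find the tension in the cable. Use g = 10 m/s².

T ≈ 216 N

Take moments about the hinge.
Beam weight: 21.9 × 10 = 219 N down at 1.485 m → arm 1.485 m, τ = 219 × 1.485 = 325.2 N·m clockwise.
Paint can: 5.51 × 10 = 55.1 N down at 0.393 m → arm 0.393 m, τ = 55.1 × 0.393 = 21.65 N·m clockwise.
Lamp: 8.23 × 10 = 82.3 N down at 2.57 m → arm 2.57 m, τ = 82.3 × 2.57 = 211.5 N·m clockwise.
Total clockwise load moment = 558.3 N·m.
The cable tension T acts at 2.97 m; only its component perpendicular to the bar, T sinθ, produces torque. sin 60.6° = 0.8712.
Balancing moments: T × 2.97 × 0.8712 = 558.3, giving T = 558.3 / 2.587 = 216 N.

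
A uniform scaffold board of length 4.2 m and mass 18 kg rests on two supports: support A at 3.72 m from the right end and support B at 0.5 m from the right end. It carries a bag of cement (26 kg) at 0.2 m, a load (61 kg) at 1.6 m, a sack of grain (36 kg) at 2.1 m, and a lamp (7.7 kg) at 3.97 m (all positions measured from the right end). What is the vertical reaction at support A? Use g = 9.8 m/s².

Sum moments about support B (its reaction then has zero moment arm).
Beam weight: 18 × 9.8 = 176.4 N down at 2.1 m → arm 1.6 m, τ = 176.4 × 1.6 = 282.2 N·m counterclockwise.
Bag of cement: 26 × 9.8 = 254.8 N down at 0.2 m → arm 0.3 m, τ = 254.8 × 0.3 = 76.44 N·m clockwise.
Load: 61 × 9.8 = 597.8 N down at 1.6 m → arm 1.1 m, τ = 597.8 × 1.1 = 657.6 N·m counterclockwise.
Sack of grain: 36 × 9.8 = 352.8 N down at 2.1 m → arm 1.6 m, τ = 352.8 × 1.6 = 564.5 N·m counterclockwise.
Lamp: 7.7 × 9.8 = 75.46 N down at 3.97 m → arm 3.47 m, τ = 75.46 × 3.47 = 261.8 N·m counterclockwise.
Net load moment about support B = 1690 N·m counterclockwise.
Reaction R at support A is upward at 3.72 m, arm 3.22 m → moment R × 3.22 clockwise.
For rotational equilibrium, R × 3.22 = 1690, so R = 525 N.

R_A ≈ 525 N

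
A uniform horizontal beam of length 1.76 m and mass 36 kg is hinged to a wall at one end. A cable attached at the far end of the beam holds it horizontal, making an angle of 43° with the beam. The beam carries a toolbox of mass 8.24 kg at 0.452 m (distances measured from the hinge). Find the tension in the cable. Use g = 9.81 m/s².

T ≈ 289 N

Taking torques about the hinge:
Beam weight: 36 × 9.81 = 353.2 N down at 0.88 m → arm 0.88 m, τ = 353.2 × 0.88 = 310.8 N·m clockwise.
Toolbox: 8.24 × 9.81 = 80.83 N down at 0.452 m → arm 0.452 m, τ = 80.83 × 0.452 = 36.54 N·m clockwise.
Total clockwise load moment = 347.3 N·m.
The cable tension T acts at 1.76 m; only its component perpendicular to the beam, T sinθ, produces torque. sin 43° = 0.682.
For rotational equilibrium, T × 1.76 × 0.682 = 347.3, so T = 347.3 / 1.2 = 289 N.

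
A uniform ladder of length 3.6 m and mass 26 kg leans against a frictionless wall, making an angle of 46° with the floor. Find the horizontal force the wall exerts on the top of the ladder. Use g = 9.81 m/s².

N_wall ≈ 123 N

Choose the foot of the ladder as the axis so the floor normal and friction both act there and drop out.
Ladder weight 26×9.81 = 255.1 N acts at 1.8 m along the ladder; its horizontal arm is 1.8·cos46° = 1.25 m → τ = 318.9 N·m clockwise.
Wall normal N acts horizontally at the top; its moment arm is the height L sinθ = 3.6·sin46° = 2.59 m, counterclockwise.
Στ = 0 ⇒ N × 2.59 = 318.9 ⇒ N = 123 N.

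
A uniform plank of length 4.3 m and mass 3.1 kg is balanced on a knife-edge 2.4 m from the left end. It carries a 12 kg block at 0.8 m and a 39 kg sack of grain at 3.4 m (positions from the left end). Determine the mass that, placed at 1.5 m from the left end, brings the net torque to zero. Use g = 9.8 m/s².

Taking torques about the knife-edge (at 2.4 m from the left end):
Beam weight: 3.1 × 9.8 = 30.38 N down at 2.15 m → arm 0.25 m, τ = 30.38 × 0.25 = 7.595 N·m counterclockwise.
Block: 12 × 9.8 = 117.6 N down at 0.8 m → arm 1.6 m, τ = 117.6 × 1.6 = 188.2 N·m counterclockwise.
Sack of grain: 39 × 9.8 = 382.2 N down at 3.4 m → arm 1 m, τ = 382.2 × 1 = 382.2 N·m clockwise.
Net moment of known loads = 186.4 N·m clockwise.
An unknown mass m at 1.5 m has arm 0.9 m; its moment is m·g·0.9 counterclockwise.
For rotational equilibrium, m × 9.8 × 0.9 = 186.4, so m = 186.4 / (9.8 × 0.9) = 21.1 kg.

m ≈ 21.1 kg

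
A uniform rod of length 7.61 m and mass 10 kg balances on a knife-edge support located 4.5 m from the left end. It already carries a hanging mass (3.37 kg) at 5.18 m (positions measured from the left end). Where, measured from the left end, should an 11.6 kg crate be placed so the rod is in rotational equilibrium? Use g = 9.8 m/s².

x ≈ 4.9 m from the left end

Take moments about the knife-edge support (at 4.5 m from the left end).
Beam weight: 10 × 9.8 = 98 N down at 3.805 m → arm 0.695 m, τ = 98 × 0.695 = 68.11 N·m counterclockwise.
Hanging mass: 3.37 × 9.8 = 33.03 N down at 5.18 m → arm 0.68 m, τ = 33.03 × 0.68 = 22.46 N·m clockwise.
Net moment of existing loads = 45.65 N·m counterclockwise.
The crate weighs 11.6 × 9.8 = 113.7 N and must supply an equal clockwise moment, so its lever arm about the knife-edge support is 45.65 / 113.7 = 0.401 m.
That puts it at 4.5 + 0.401 = 4.9 m from the left end.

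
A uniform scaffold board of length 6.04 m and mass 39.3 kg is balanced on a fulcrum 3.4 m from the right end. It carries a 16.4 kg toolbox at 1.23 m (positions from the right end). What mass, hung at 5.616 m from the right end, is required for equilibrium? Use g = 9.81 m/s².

m ≈ 22.8 kg

About the fulcrum (at 3.4 m from the right end):
Beam weight: 39.3 × 9.81 = 385.5 N down at 3.02 m → arm 0.38 m, τ = 385.5 × 0.38 = 146.5 N·m clockwise.
Toolbox: 16.4 × 9.81 = 160.9 N down at 1.23 m → arm 2.17 m, τ = 160.9 × 2.17 = 349.2 N·m clockwise.
Net moment of known loads = 495.7 N·m clockwise.
An unknown mass m at 5.616 m has arm 2.216 m; its moment is m·g·2.216 counterclockwise.
For rotational equilibrium, m × 9.81 × 2.216 = 495.7, so m = 495.7 / (9.81 × 2.216) = 22.8 kg.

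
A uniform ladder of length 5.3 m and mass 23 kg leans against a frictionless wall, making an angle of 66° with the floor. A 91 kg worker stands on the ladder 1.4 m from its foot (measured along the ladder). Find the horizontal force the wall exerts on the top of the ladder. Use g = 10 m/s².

Taking torques about the foot of the ladder:
Ladder weight 23×10 = 230 N acts at 2.65 m along the ladder; its horizontal arm is 2.65·cos66° = 1.078 m → τ = 247.9 N·m clockwise.
Worker: 91×10 = 910 N at 1.4 m → arm 0.5694 m → τ = 518.2 N·m clockwise.
Wall normal N acts horizontally at the top; its moment arm is the height L sinθ = 5.3·sin66° = 4.842 m, counterclockwise.
Στ = 0 ⇒ N × 4.842 = 766.1 ⇒ N = 158 N.

N_wall ≈ 158 N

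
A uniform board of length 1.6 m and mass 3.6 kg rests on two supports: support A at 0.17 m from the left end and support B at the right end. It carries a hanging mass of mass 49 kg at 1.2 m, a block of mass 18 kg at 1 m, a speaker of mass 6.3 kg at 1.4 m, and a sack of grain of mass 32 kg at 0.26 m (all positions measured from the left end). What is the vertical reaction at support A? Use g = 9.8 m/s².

Taking torques about support B:
Beam weight: 3.6 × 9.8 = 35.28 N down at 0.8 m → arm 0.8 m, τ = 35.28 × 0.8 = 28.22 N·m counterclockwise.
Hanging mass: 49 × 9.8 = 480.2 N down at 1.2 m → arm 0.4 m, τ = 480.2 × 0.4 = 192.1 N·m counterclockwise.
Block: 18 × 9.8 = 176.4 N down at 1 m → arm 0.6 m, τ = 176.4 × 0.6 = 105.8 N·m counterclockwise.
Speaker: 6.3 × 9.8 = 61.74 N down at 1.4 m → arm 0.2 m, τ = 61.74 × 0.2 = 12.35 N·m counterclockwise.
Sack of grain: 32 × 9.8 = 313.6 N down at 0.26 m → arm 1.34 m, τ = 313.6 × 1.34 = 420.2 N·m counterclockwise.
Net load moment about support B = 758.7 N·m counterclockwise.
Reaction R at support A is upward at 0.17 m, arm 1.43 m → moment R × 1.43 clockwise.
Balancing moments: R × 1.43 = 758.7, giving R = 531 N.

R_A ≈ 531 N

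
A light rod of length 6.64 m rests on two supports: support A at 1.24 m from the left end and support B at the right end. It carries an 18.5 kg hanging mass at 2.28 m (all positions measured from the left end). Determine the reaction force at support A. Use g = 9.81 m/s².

R_A ≈ 147 N

Choose support B as the axis so its reaction then has zero moment arm.
Hanging mass: 18.5 × 9.81 = 181.5 N down at 2.28 m → arm 4.36 m, τ = 181.5 × 4.36 = 791.3 N·m counterclockwise.
Net load moment about support B = 791.3 N·m counterclockwise.
Reaction R at support A is upward at 1.24 m, arm 5.4 m → moment R × 5.4 clockwise.
Στ = 0 ⇒ R × 5.4 = 791.3 ⇒ R = 147 N.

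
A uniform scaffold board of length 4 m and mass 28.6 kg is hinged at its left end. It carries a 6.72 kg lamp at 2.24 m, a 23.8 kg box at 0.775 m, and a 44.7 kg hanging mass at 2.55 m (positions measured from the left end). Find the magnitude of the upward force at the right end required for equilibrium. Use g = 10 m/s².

F ≈ 512 N

Sum moments about the left end (the unknown pivot reaction has zero arm there).
Beam weight: 28.6 × 10 = 286 N down at 2 m → arm 2 m, τ = 286 × 2 = 572 N·m clockwise.
Lamp: 6.72 × 10 = 67.2 N down at 2.24 m → arm 2.24 m, τ = 67.2 × 2.24 = 150.5 N·m clockwise.
Box: 23.8 × 10 = 238 N down at 0.775 m → arm 0.775 m, τ = 238 × 0.775 = 184.5 N·m clockwise.
Hanging mass: 44.7 × 10 = 447 N down at 2.55 m → arm 2.55 m, τ = 447 × 2.55 = 1140 N·m clockwise.
Net moment of the loads = 2047 N·m clockwise.
The upward force F acts at the right end, arm 4 m, giving F × 4 counterclockwise.
Balancing moments: F × 4 = 2047, giving F = 2047 / 4 = 512 N.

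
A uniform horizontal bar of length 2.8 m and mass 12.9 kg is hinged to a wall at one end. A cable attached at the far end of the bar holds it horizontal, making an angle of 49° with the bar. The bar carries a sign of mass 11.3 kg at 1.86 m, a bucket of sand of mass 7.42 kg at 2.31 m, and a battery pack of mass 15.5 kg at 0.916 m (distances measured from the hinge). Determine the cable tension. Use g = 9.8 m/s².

Choose the hinge as the axis so the unknown hinge reaction has zero arm there.
Beam weight: 12.9 × 9.8 = 126.4 N down at 1.4 m → arm 1.4 m, τ = 126.4 × 1.4 = 177 N·m clockwise.
Sign: 11.3 × 9.8 = 110.7 N down at 1.86 m → arm 1.86 m, τ = 110.7 × 1.86 = 205.9 N·m clockwise.
Bucket of sand: 7.42 × 9.8 = 72.72 N down at 2.31 m → arm 2.31 m, τ = 72.72 × 2.31 = 168 N·m clockwise.
Battery pack: 15.5 × 9.8 = 151.9 N down at 0.916 m → arm 0.916 m, τ = 151.9 × 0.916 = 139.1 N·m clockwise.
Total clockwise load moment = 690 N·m.
The cable tension T acts at 2.8 m; only its component perpendicular to the bar, T sinθ, produces torque. sin 49° = 0.7547.
Balancing moments: T × 2.8 × 0.7547 = 690, giving T = 690 / 2.113 = 327 N.

T ≈ 327 N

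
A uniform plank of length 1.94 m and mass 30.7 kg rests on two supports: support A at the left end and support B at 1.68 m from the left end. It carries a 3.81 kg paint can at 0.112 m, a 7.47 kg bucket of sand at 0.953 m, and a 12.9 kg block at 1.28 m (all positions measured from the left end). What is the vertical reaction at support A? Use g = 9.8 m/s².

R_A ≈ 224 N

Choose support B as the axis so its reaction then has zero moment arm.
Beam weight: 30.7 × 9.8 = 300.9 N down at 0.97 m → arm 0.71 m, τ = 300.9 × 0.71 = 213.6 N·m counterclockwise.
Paint can: 3.81 × 9.8 = 37.34 N down at 0.112 m → arm 1.568 m, τ = 37.34 × 1.568 = 58.55 N·m counterclockwise.
Bucket of sand: 7.47 × 9.8 = 73.21 N down at 0.953 m → arm 0.727 m, τ = 73.21 × 0.727 = 53.22 N·m counterclockwise.
Block: 12.9 × 9.8 = 126.4 N down at 1.28 m → arm 0.4 m, τ = 126.4 × 0.4 = 50.56 N·m counterclockwise.
Net load moment about support B = 375.9 N·m counterclockwise.
Reaction R at support A is upward at 0 m, arm 1.68 m → moment R × 1.68 clockwise.
Balancing moments: R × 1.68 = 375.9, giving R = 224 N.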